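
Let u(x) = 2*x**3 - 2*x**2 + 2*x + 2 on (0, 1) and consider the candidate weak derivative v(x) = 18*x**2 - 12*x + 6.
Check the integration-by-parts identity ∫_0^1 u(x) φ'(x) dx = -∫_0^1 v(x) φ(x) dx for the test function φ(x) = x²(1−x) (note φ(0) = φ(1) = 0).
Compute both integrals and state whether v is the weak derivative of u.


LHS = -1/6, RHS = -1/2. No, v is not the weak derivative of u.

u(x) = 2*x**3 - 2*x**2 + 2*x + 2, classical derivative u'(x) = 6*x**2 - 4*x + 2.
φ(x) = x²(1−x), so φ'(x) = x*(2 - 3*x).
Note φ(0) = φ(1) = 0, so the boundary term u·φ vanishes.
LHS = ∫_0^1 u(x) φ'(x) dx = ∫_0^1 (-6*x^5 + 10*x^4 - 10*x^3 - 2*x^2 + 4*x) dx. Term by term:
  ∫_0^1 -6*x^5 dx = -1;  ∫_0^1 10*x^4 dx = 2;  ∫_0^1 -10*x^3 dx = -5/2;
  ∫_0^1 -2*x^2 dx = -2/3;  ∫_0^1 4*x dx = 2.
Sum: -1 + 2 − 5/2 − 2/3 + 2 = -1/6.
So LHS = -1/6.
∫_0^1 v(x) φ(x) dx = ∫_0^1 (-18*x^5 + 30*x^4 - 18*x^3 + 6*x^2) dx. Term by term:
  ∫_0^1 -18*x^5 dx = -3;  ∫_0^1 30*x^4 dx = 6;  ∫_0^1 -18*x^3 dx = -9/2;
  ∫_0^1 6*x^2 dx = 2.
Sum: -3 + 6 − 9/2 + 2 = 1/2.
So RHS = -∫_0^1 v(x) φ(x) dx = -1/2.
LHS − RHS = 1/3 ≠ 0, so the identity fails.
(For a valid weak derivative the identity must hold for EVERY test function, in particular this one. The failure shows v is NOT the weak derivative of u.)
Correct weak derivative would be u'(x) = 6*x**2 - 4*x + 2.


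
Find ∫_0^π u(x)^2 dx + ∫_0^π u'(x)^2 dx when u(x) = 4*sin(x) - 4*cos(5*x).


||u||_{H^1(0,π)}^2 = 224*π

u'(x) = 20*sin(5*x) + 4*cos(x).
Expand u² and (u')² and integrate term by term on (0, π), using: for integers n ≥ 1, ∫_0^π sin²(nx) dx = ∫_0^π cos²(nx) dx = π/2; for n ≠ n', ∫_0^π sin(nx)sin(n'x) dx = ∫_0^π cos(nx)cos(n'x) dx = 0; and by product-to-sum, ∫_0^π sin(nx)cos(n'x) dx = ½∫_0^π [sin((n+n')x) + sin((n−n')x)] dx, which is 0 when n+n' is even and 2n/(n²−n'²) when n+n' is odd (it need not vanish on (0, π)).
  u² squared terms: (-4)²·∫cos(5x)² dx = 16·π/2 = 8*π;  (4)²·∫sin(x)² dx = 16·π/2 = 8*π.
  u² cross terms: 2·(-4)·(4)·∫cos(5x)·sin(x) dx = -32·(0) = 0.
  So ∫_0^π u² dx = 8*π + 8*π + 0 = 16*π.
  (u')² squared terms: (4)²·∫cos(x)² dx = 16·π/2 = 8*π;  (20)²·∫sin(5x)² dx = 400·π/2 = 200*π.
  (u')² cross terms: 2·(4)·(20)·∫cos(x)·sin(5x) dx = 160·(0) = 0.
  So ∫_0^π (u')² dx = 8*π + 200*π + 0 = 208*π.
||u||_{H^1}^2 = (16*π) + (208*π) = 224*π.


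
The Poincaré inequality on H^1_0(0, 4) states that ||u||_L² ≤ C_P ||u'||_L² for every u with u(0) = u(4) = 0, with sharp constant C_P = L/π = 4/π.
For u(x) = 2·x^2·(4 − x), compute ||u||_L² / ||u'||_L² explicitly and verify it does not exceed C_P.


||u||_L² / ||u'||_L² = 2*sqrt(14)/7 < C_P = 4/π.

u(x) = 2·x^2·(4 − x), so u'(x) = 2*x*(8 - 3*x).
u(x) = 2·x^2·(4 − x) vanishes at x = 0 and x = 4, so u ∈ H^1_0(0, 4). Differentiate via the product rule and integrate the resulting polynomials term by term.
  ∫_0^4 u² dx = ∫_0^4 (4*x^6 - 32*x^5 + 64*x^4) dx. Term by term:
    ∫_0^4 4*x^6 dx = 65536/7;  ∫_0^4 -32*x^5 dx = -65536/3;  ∫_0^4 64*x^4 dx = 65536/5.
  Sum: 65536/7 − 65536/3 + 65536/5 = 65536/105.
  ∫_0^4 (u')² dx = ∫_0^4 (36*x^4 - 192*x^3 + 256*x^2) dx. Term by term:
    ∫_0^4 36*x^4 dx = 36864/5;  ∫_0^4 -192*x^3 dx = -12288;  ∫_0^4 256*x^2 dx = 16384/3.
  Sum: 36864/5 − 12288 + 16384/3 = 8192/15.
∫_0^4 u² dx = 65536/105, so ||u||_L² = 256*sqrt(105)/105.
∫_0^4 (u')² dx = 8192/15, so ||u'||_L² = 64*sqrt(30)/15.
Ratio ||u||_L² / ||u'||_L² = 2*sqrt(14)/7.
Sharp Poincaré constant on H^1_0(0, 4) is C_P = L/π = 4/π, achieved by sin(π/4·x).
A polynomial bump cannot attain the sharp Poincaré constant (only the first sine eigenfunction does), so the ratio is strictly less than C_P, consistent with ||u||_L² ≤ C_P ||u'||_L².


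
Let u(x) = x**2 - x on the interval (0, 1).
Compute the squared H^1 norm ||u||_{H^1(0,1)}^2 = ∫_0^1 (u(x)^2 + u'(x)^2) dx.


||u||_{H^1}^2 = 11/30

The H^1 norm (squared) on an interval (0, L) is
  ||u||_{H^1}^2 = ∫_0^L u(x)^2 dx + ∫_0^L u'(x)^2 dx.
Compute u'(x) = 2*x - 1.
Then u(x)^2 = x**4 - 2*x**3 + x**2 and u'(x)^2 = 4*x**2 - 4*x + 1.
Integrate each monomial from 0 to 1 using ∫_0^1 c·x^n dx = c·1^(n+1)/(n+1):
  ∫_0^1 u(x)^2 dx = ∫_0^1 (x^4 - 2*x^3 + x^2) dx. Term by term:
    ∫_0^1 x^4 dx = 1/5;  ∫_0^1 -2*x^3 dx = -1/2;  ∫_0^1 x^2 dx = 1/3.
  Sum: 1/5 − 1/2 + 1/3 = 1/30.
  ∫_0^1 u'(x)^2 dx = ∫_0^1 (4*x^2 - 4*x + 1) dx. Term by term:
    ∫_0^1 4*x^2 dx = 4/3;  ∫_0^1 -4*x dx = -2;  ∫_0^1 1 dx = 1.
  Sum: 4/3 − 2 + 1 = 1/3.
Adding: ||u||_{H^1}^2 = 1/30 + 1/3 = 11/30.


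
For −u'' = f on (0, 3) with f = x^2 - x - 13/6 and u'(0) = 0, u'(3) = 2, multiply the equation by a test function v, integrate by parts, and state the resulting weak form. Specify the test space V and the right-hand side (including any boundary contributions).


V = H^1(0, 3) (v unrestricted at boundary; u is determined up to an additive constant); weak form: ∫_0^3 u'v' dx = ∫_0^3 (x^2 - x - 13/6) v dx + 2·v(3) for all v ∈ V.

Multiply both sides by a test function v and integrate from 0 to 3:
  ∫_0^3 −u''(x) v(x) dx = ∫_0^3 f(x) v(x) dx.
Integrate the LHS by parts once:
  ∫_0^3 −u'' v dx = −[u'(x) v(x)]_0^3 + ∫_0^3 u'(x) v'(x) dx.
Thus ∫_0^3 u'(x) v'(x) dx = ∫_0^3 f(x) v(x) dx + [u'(x) v(x)]_0^3.
Choose V so that boundary terms are either known or forced to vanish.
u has inhomogeneous Neumann u'(0) = 0, u'(3) = 2. [u' v]_0^3 = (2)·v(3) − (0)·v(0) = 2·v(3). Take V = H^1(0, 3); boundary term becomes part of RHS.
Weak formulation: find u (satisfying any essential BC) such that ∫_0^3 u'(x) v'(x) dx = ∫_0^3 f v dx + 2·v(3) for all v ∈ V (Neumann data are natural BCs: they enter the RHS as boundary terms).
Substituting f(x) = x^2 - x - 13/6, the right-hand side is ∫_0^3 (x^2 - x - 13/6) v dx + 2·v(3).
Compatibility check (pure Neumann): taking v ≡ 1 ∈ V gives 0 = ∫_0^3 f dx + (2) − (0), i.e. ∫_0^3 f dx must equal u'(0) − u'(3) = -2. Indeed ∫_0^3 (x^2 - x - 13/6) dx = -2, so the data are compatible. The solution is then unique only up to an additive constant (fix it e.g. by requiring ∫_0^3 u dx = 0).


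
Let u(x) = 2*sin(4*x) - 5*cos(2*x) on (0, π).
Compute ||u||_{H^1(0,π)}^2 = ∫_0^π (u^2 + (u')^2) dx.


||u||_{H^1(0,π)}^2 = 193*π/2

u'(x) = 10*sin(2*x) + 8*cos(4*x).
Expand u² and (u')² and integrate term by term on (0, π), using: for integers n ≥ 1, ∫_0^π sin²(nx) dx = ∫_0^π cos²(nx) dx = π/2; for n ≠ n', ∫_0^π sin(nx)sin(n'x) dx = ∫_0^π cos(nx)cos(n'x) dx = 0; and by product-to-sum, ∫_0^π sin(nx)cos(n'x) dx = ½∫_0^π [sin((n+n')x) + sin((n−n')x)] dx, which is 0 when n+n' is even and 2n/(n²−n'²) when n+n' is odd (it need not vanish on (0, π)).
  u² squared terms: (-5)²·∫cos(2x)² dx = 25·π/2 = 25*π/2;  (2)²·∫sin(4x)² dx = 4·π/2 = 2*π.
  u² cross terms: 2·(-5)·(2)·∫cos(2x)·sin(4x) dx = -20·(0) = 0.
  So ∫_0^π u² dx = 25*π/2 + 2*π + 0 = 29*π/2.
  (u')² squared terms: (8)²·∫cos(4x)² dx = 64·π/2 = 32*π;  (10)²·∫sin(2x)² dx = 100·π/2 = 50*π.
  (u')² cross terms: 2·(8)·(10)·∫cos(4x)·sin(2x) dx = 160·(0) = 0.
  So ∫_0^π (u')² dx = 32*π + 50*π + 0 = 82*π.
||u||_{H^1}^2 = (29*π/2) + (82*π) = 193*π/2.


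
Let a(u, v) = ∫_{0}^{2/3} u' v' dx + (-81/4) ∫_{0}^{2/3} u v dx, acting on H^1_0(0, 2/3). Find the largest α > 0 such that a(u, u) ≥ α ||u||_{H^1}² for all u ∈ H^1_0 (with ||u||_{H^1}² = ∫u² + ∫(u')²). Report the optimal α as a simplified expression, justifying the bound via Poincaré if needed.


α = 9*(-9 + π^2)/(4 + 9*π^2)

Coercivity of a(·,·) on H^1_0(0, 2/3) means a(u, u) ≥ α ||u||_{H^1}² for every u ∈ H^1_0.
The interval has length L = 2/3, and Poincaré/coercivity depend only on L. Here a(u, u) = ∫(u')² + (-81/4)·∫u².
Here c = -81/4 < 0 with |c| < (π/L)² = 9*π^2/4, so coercivity still holds. The condition a(u,u) ≥ α||u||_{H^1}² reads (1−α)∫(u')² ≥ (α−c)∫u². Any admissible α is ≤ 1 (rapidly oscillating u have ∫u²/∫(u')² → 0), and α = 1 would force 0 ≥ (1−c)∫u², impossible since c < 1; so 1−α > 0. By the sharp Poincaré inequality on H^1_0 of an interval of length L, ∫(u')² ≥ (π/L)²∫u² with equality for the first sine mode sin(π(x−x₀)/L) (x₀ the left endpoint), so the inequality holds for all u iff (1−α)(π/L)² ≥ α − c, i.e. α ≤ ((π/L)² + c)/((π/L)² + 1) = (1 + c(L/π)²)/(1 + (L/π)²). (Direct route, valid since c ≤ 0: Poincaré gives c∫u² ≥ c(L/π)²∫(u')², so a(u,u) ≥ (1 + c(L/π)²)∫(u')², while ||u||_{H^1}² ≤ (1 + (L/π)²)∫(u')²; dividing yields the same α.) With (π/L)² = 9*π^2/4 and c = -81/4, the largest admissible constant is α = ((π/L)² + c)/((π/L)² + 1).
Simplifying, α = 9*(-9 + π^2)/(4 + 9*π^2).


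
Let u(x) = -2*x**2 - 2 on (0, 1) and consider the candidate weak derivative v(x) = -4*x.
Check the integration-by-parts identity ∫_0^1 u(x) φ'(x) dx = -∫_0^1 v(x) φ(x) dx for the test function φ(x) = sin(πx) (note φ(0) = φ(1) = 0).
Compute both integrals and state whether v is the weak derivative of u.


LHS = 4/π, RHS = 4/π. Yes, v = u' weakly.

u(x) = -2*x**2 - 2, classical derivative u'(x) = -4*x.
φ(x) = sin(πx), so φ'(x) = π*cos(π*x).
Note φ(0) = φ(1) = 0, so the boundary term u·φ vanishes.
LHS = ∫_0^1 u(x) φ'(x) dx = ∫_0^1 (-2*π*x^2*cos(π*x) - 2*π*cos(π*x)) dx. Term by term:
  ∫_0^1 -2*π*cos(π*x) dx = 0;  ∫_0^1 -2*π*x^2*cos(π*x) dx = 4/π.
Sum: 0 + 4/π = 4/π.
So LHS = 4/π.
∫_0^1 v(x) φ(x) dx = ∫_0^1 (-4*x*sin(π*x)) dx. Term by term:
  ∫_0^1 -4*x*sin(π*x) dx = -4/π.
So RHS = -∫_0^1 v(x) φ(x) dx = 4/π.
LHS = RHS, so the identity holds for this test φ.
Moreover u is smooth here and v(x) = u'(x) = -4*x pointwise, so the identity holds for every test function. Hence v is the weak derivative of u.


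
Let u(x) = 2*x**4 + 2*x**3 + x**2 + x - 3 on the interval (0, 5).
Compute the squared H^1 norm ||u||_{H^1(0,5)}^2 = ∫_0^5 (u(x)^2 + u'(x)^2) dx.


||u||_{H^1}^2 = 299424025/126

The H^1 norm (squared) on an interval (0, L) is
  ||u||_{H^1}^2 = ∫_0^L u(x)^2 dx + ∫_0^L u'(x)^2 dx.
Compute u'(x) = 8*x**3 + 6*x**2 + 2*x + 1.
Then u(x)^2 = 4*x**8 + 8*x**7 + 8*x**6 + 8*x**5 - 7*x**4 - 10*x**3 - 5*x**2 - 6*x + 9 and u'(x)^2 = 64*x**6 + 96*x**5 + 68*x**4 + 40*x**3 + 16*x**2 + 4*x + 1.
Integrate each monomial from 0 to 5 using ∫_0^5 c·x^n dx = c·5^(n+1)/(n+1):
  ∫_0^5 u(x)^2 dx = ∫_0^5 (4*x^8 + 8*x^7 + 8*x^6 + 8*x^5 - 7*x^4 - 10*x^3 - 5*x^2 - 6*x + 9) dx. Term by term:
    ∫_0^5 4*x^8 dx = 7812500/9;  ∫_0^5 8*x^7 dx = 390625;  ∫_0^5 8*x^6 dx = 625000/7;
    ∫_0^5 8*x^5 dx = 62500/3;  ∫_0^5 -7*x^4 dx = -4375;  ∫_0^5 -10*x^3 dx = -3125/2;
    ∫_0^5 -5*x^2 dx = -625/3;  ∫_0^5 -6*x dx = -75;  ∫_0^5 9 dx = 45.
  Sum: 7812500/9 + 390625 + 625000/7 + 62500/3 − 4375 − 3125/2 − 625/3 − 75 + 45 = 171690595/126.
  ∫_0^5 u'(x)^2 dx = ∫_0^5 (64*x^6 + 96*x^5 + 68*x^4 + 40*x^3 + 16*x^2 + 4*x + 1) dx. Term by term:
    ∫_0^5 64*x^6 dx = 5000000/7;  ∫_0^5 96*x^5 dx = 250000;  ∫_0^5 68*x^4 dx = 42500;
    ∫_0^5 40*x^3 dx = 6250;  ∫_0^5 16*x^2 dx = 2000/3;  ∫_0^5 4*x dx = 50;
    ∫_0^5 1 dx = 5.
  Sum: 5000000/7 + 250000 + 42500 + 6250 + 2000/3 + 50 + 5 = 21288905/21.
Adding: ||u||_{H^1}^2 = 171690595/126 + 21288905/21 = 299424025/126.


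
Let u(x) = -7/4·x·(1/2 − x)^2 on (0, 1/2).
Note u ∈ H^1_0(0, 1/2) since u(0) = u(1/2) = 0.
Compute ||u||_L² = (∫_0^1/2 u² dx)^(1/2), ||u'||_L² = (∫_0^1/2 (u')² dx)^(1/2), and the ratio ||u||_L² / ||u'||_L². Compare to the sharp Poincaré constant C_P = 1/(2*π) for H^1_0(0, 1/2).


||u||_L² / ||u'||_L² = sqrt(14)/28 < C_P = 1/(2*π).

u(x) = -7/4·x·(1/2 − x)^2, so u'(x) = -21*x^2/4 + 7*x/2 - 7/16.
u(x) = -7/4·x·(1/2 − x)^2 vanishes at x = 0 and x = 1/2, so u ∈ H^1_0(0, 1/2). Differentiate via the product rule and integrate the resulting polynomials term by term.
  ∫_0^1/2 u² dx = ∫_0^1/2 (49*x^6/16 - 49*x^5/8 + 147*x^4/32 - 49*x^3/32 + 49*x^2/256) dx. Term by term:
    ∫_0^1/2 49*x^6/16 dx = 7/2048;  ∫_0^1/2 -49*x^5/8 dx = -49/3072;  ∫_0^1/2 147*x^4/32 dx = 147/5120;
    ∫_0^1/2 -49*x^3/32 dx = -49/2048;  ∫_0^1/2 49*x^2/256 dx = 49/6144.
  Sum: 7/2048 − 49/3072 + 147/5120 − 49/2048 + 49/6144 = 7/30720.
  ∫_0^1/2 (u')² dx = ∫_0^1/2 (441*x^4/16 - 147*x^3/4 + 539*x^2/32 - 49*x/16 + 49/256) dx. Term by term:
    ∫_0^1/2 441*x^4/16 dx = 441/2560;  ∫_0^1/2 -147*x^3/4 dx = -147/256;  ∫_0^1/2 539*x^2/32 dx = 539/768;
    ∫_0^1/2 -49*x/16 dx = -49/128;  ∫_0^1/2 49/256 dx = 49/512.
  Sum: 441/2560 − 147/256 + 539/768 − 49/128 + 49/512 = 49/3840.
∫_0^1/2 u² dx = 7/30720, so ||u||_L² = sqrt(210)/960.
∫_0^1/2 (u')² dx = 49/3840, so ||u'||_L² = 7*sqrt(15)/240.
Ratio ||u||_L² / ||u'||_L² = sqrt(14)/28.
Sharp Poincaré constant on H^1_0(0, 1/2) is C_P = L/π = 1/(2*π), achieved by sin(2*π·x).
A polynomial bump cannot attain the sharp Poincaré constant (only the first sine eigenfunction does), so the ratio is strictly less than C_P, consistent with ||u||_L² ≤ C_P ||u'||_L².


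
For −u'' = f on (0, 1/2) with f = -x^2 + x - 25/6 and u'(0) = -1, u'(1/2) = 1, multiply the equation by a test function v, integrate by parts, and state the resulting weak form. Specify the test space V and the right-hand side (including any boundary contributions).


V = H^1(0, 1/2) (v unrestricted at boundary; u is determined up to an additive constant); weak form: ∫_0^1/2 u'v' dx = ∫_0^1/2 (-x^2 + x - 25/6) v dx + v(1/2) + v(0) for all v ∈ V.

Multiply both sides by a test function v and integrate from 0 to 1/2:
  ∫_0^1/2 −u''(x) v(x) dx = ∫_0^1/2 f(x) v(x) dx.
Integrate the LHS by parts once:
  ∫_0^1/2 −u'' v dx = −[u'(x) v(x)]_0^1/2 + ∫_0^1/2 u'(x) v'(x) dx.
Thus ∫_0^1/2 u'(x) v'(x) dx = ∫_0^1/2 f(x) v(x) dx + [u'(x) v(x)]_0^1/2.
Choose V so that boundary terms are either known or forced to vanish.
u has inhomogeneous Neumann u'(0) = -1, u'(1/2) = 1. [u' v]_0^1/2 = (1)·v(1/2) − (-1)·v(0) = v(1/2) + v(0). Take V = H^1(0, 1/2); boundary term becomes part of RHS.
Weak formulation: find u (satisfying any essential BC) such that ∫_0^1/2 u'(x) v'(x) dx = ∫_0^1/2 f v dx + v(1/2) + v(0) for all v ∈ V (Neumann data are natural BCs: they enter the RHS as boundary terms).
Substituting f(x) = -x^2 + x - 25/6, the right-hand side is ∫_0^1/2 (-x^2 + x - 25/6) v dx + v(1/2) + v(0).
Compatibility check (pure Neumann): taking v ≡ 1 ∈ V gives 0 = ∫_0^1/2 f dx + (1) − (-1), i.e. ∫_0^1/2 f dx must equal u'(0) − u'(1/2) = -2. Indeed ∫_0^1/2 (-x^2 + x - 25/6) dx = -2, so the data are compatible. The solution is then unique only up to an additive constant (fix it e.g. by requiring ∫_0^1/2 u dx = 0).


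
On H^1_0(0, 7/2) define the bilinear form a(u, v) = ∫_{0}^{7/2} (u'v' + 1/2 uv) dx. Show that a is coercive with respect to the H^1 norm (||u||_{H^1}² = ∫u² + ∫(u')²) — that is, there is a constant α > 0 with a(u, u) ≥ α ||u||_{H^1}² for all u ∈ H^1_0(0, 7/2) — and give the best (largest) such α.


α = (49 + 8*π^2)/(2*(4*π^2 + 49))

Coercivity of a(·,·) on H^1_0(0, 7/2) means a(u, u) ≥ α ||u||_{H^1}² for every u ∈ H^1_0.
The interval has length L = 7/2, and Poincaré/coercivity depend only on L. Here a(u, u) = ∫(u')² + (1/2)·∫u².
Here 0 < c = 1/2 < 1. The condition a(u,u) ≥ α||u||_{H^1}² reads (1−α)∫(u')² ≥ (α−c)∫u². Any admissible α is ≤ 1 (rapidly oscillating u have ∫u²/∫(u')² → 0), and α = 1 would force 0 ≥ (1−c)∫u², impossible since c < 1; so 1−α > 0. By the sharp Poincaré inequality on H^1_0 of an interval of length L, ∫(u')² ≥ (π/L)²∫u² with equality for the first sine mode sin(π(x−x₀)/L) (x₀ the left endpoint), so the inequality holds for all u iff (1−α)(π/L)² ≥ α − c, i.e. α ≤ ((π/L)² + c)/((π/L)² + 1) = (1 + c(L/π)²)/(1 + (L/π)²). With (π/L)² = 4*π^2/49 and c = 1/2, the largest admissible constant is α = ((π/L)² + c)/((π/L)² + 1).
Simplifying, α = (49 + 8*π^2)/(2*(4*π^2 + 49)).


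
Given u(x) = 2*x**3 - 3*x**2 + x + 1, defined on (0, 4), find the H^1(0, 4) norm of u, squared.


||u||_{H^1}^2 = 768056/105

The H^1 norm (squared) on an interval (0, L) is
  ||u||_{H^1}^2 = ∫_0^L u(x)^2 dx + ∫_0^L u'(x)^2 dx.
Compute u'(x) = 6*x**2 - 6*x + 1.
Then u(x)^2 = 4*x**6 - 12*x**5 + 13*x**4 - 2*x**3 - 5*x**2 + 2*x + 1 and u'(x)^2 = 36*x**4 - 72*x**3 + 48*x**2 - 12*x + 1.
Integrate each monomial from 0 to 4 using ∫_0^4 c·x^n dx = c·4^(n+1)/(n+1):
  ∫_0^4 u(x)^2 dx = ∫_0^4 (4*x^6 - 12*x^5 + 13*x^4 - 2*x^3 - 5*x^2 + 2*x + 1) dx. Term by term:
    ∫_0^4 4*x^6 dx = 65536/7;  ∫_0^4 -12*x^5 dx = -8192;  ∫_0^4 13*x^4 dx = 13312/5;
    ∫_0^4 -2*x^3 dx = -128;  ∫_0^4 -5*x^2 dx = -320/3;  ∫_0^4 2*x dx = 16;
    ∫_0^4 1 dx = 4.
  Sum: 65536/7 − 8192 + 13312/5 − 128 − 320/3 + 16 + 4 = 379892/105.
  ∫_0^4 u'(x)^2 dx = ∫_0^4 (36*x^4 - 72*x^3 + 48*x^2 - 12*x + 1) dx. Term by term:
    ∫_0^4 36*x^4 dx = 36864/5;  ∫_0^4 -72*x^3 dx = -4608;  ∫_0^4 48*x^2 dx = 1024;
    ∫_0^4 -12*x dx = -96;  ∫_0^4 1 dx = 4.
  Sum: 36864/5 − 4608 + 1024 − 96 + 4 = 18484/5.
Adding: ||u||_{H^1}^2 = 379892/105 + 18484/5 = 768056/105.


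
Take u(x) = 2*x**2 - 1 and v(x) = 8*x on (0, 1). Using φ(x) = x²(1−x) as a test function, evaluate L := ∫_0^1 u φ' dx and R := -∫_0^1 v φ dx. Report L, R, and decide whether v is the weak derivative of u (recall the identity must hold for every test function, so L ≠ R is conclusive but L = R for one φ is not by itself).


LHS = -1/5, RHS = -2/5. No, v is not the weak derivative of u.

u(x) = 2*x**2 - 1, classical derivative u'(x) = 4*x.
φ(x) = x²(1−x), so φ'(x) = x*(2 - 3*x).
Note φ(0) = φ(1) = 0, so the boundary term u·φ vanishes.
LHS = ∫_0^1 u(x) φ'(x) dx = ∫_0^1 (-6*x^4 + 4*x^3 + 3*x^2 - 2*x) dx. Term by term:
  ∫_0^1 -6*x^4 dx = -6/5;  ∫_0^1 4*x^3 dx = 1;  ∫_0^1 3*x^2 dx = 1;
  ∫_0^1 -2*x dx = -1.
Sum: -6/5 + 1 + 1 − 1 = -1/5.
So LHS = -1/5.
∫_0^1 v(x) φ(x) dx = ∫_0^1 (-8*x^4 + 8*x^3) dx. Term by term:
  ∫_0^1 -8*x^4 dx = -8/5;  ∫_0^1 8*x^3 dx = 2.
Sum: -8/5 + 2 = 2/5.
So RHS = -∫_0^1 v(x) φ(x) dx = -2/5.
LHS − RHS = 1/5 ≠ 0, so the identity fails.
(For a valid weak derivative the identity must hold for EVERY test function, in particular this one. The failure shows v is NOT the weak derivative of u.)
Correct weak derivative would be u'(x) = 4*x.


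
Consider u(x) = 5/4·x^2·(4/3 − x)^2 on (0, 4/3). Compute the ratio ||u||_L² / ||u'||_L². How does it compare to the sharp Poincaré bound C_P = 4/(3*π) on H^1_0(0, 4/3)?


||u||_L² / ||u'||_L² = 2*sqrt(3)/9 < C_P = 4/(3*π).

u(x) = 5/4·x^2·(4/3 − x)^2, so u'(x) = 5*x*(3*x - 4)*(3*x - 2)/9.
u(x) = 5/4·x^2·(4/3 − x)^2 vanishes at x = 0 and x = 4/3, so u ∈ H^1_0(0, 4/3). Differentiate via the product rule and integrate the resulting polynomials term by term.
  ∫_0^4/3 u² dx = ∫_0^4/3 (25*x^8/16 - 25*x^7/3 + 50*x^6/3 - 400*x^5/27 + 400*x^4/81) dx. Term by term:
    ∫_0^4/3 25*x^8/16 dx = 409600/177147;  ∫_0^4/3 -25*x^7/3 dx = -204800/19683;  ∫_0^4/3 50*x^6/3 dx = 819200/45927;
    ∫_0^4/3 -400*x^5/27 dx = -819200/59049;  ∫_0^4/3 400*x^4/81 dx = 81920/19683.
  Sum: 409600/177147 − 204800/19683 + 819200/45927 − 819200/59049 + 81920/19683 = 40960/1240029.
  ∫_0^4/3 (u')² dx = ∫_0^4/3 (25*x^6 - 100*x^5 + 1300*x^4/9 - 800*x^3/9 + 1600*x^2/81) dx. Term by term:
    ∫_0^4/3 25*x^6 dx = 409600/15309;  ∫_0^4/3 -100*x^5 dx = -204800/2187;  ∫_0^4/3 1300*x^4/9 dx = 266240/2187;
    ∫_0^4/3 -800*x^3/9 dx = -51200/729;  ∫_0^4/3 1600*x^2/81 dx = 102400/6561.
  Sum: 409600/15309 − 204800/2187 + 266240/2187 − 51200/729 + 102400/6561 = 10240/45927.
∫_0^4/3 u² dx = 40960/1240029, so ||u||_L² = 64*sqrt(210)/5103.
∫_0^4/3 (u')² dx = 10240/45927, so ||u'||_L² = 32*sqrt(70)/567.
Ratio ||u||_L² / ||u'||_L² = 2*sqrt(3)/9.
Sharp Poincaré constant on H^1_0(0, 4/3) is C_P = L/π = 4/(3*π), achieved by sin(3*π/4·x).
A polynomial bump cannot attain the sharp Poincaré constant (only the first sine eigenfunction does), so the ratio is strictly less than C_P, consistent with ||u||_L² ≤ C_P ||u'||_L².


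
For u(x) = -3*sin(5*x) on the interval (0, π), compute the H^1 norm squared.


||u||_{H^1(0,π)}^2 = 117*π

u'(x) = -15*cos(5*x).
Expand u² and (u')² and integrate term by term on (0, π), using: for integers n ≥ 1, ∫_0^π sin²(nx) dx = ∫_0^π cos²(nx) dx = π/2; for n ≠ n', ∫_0^π sin(nx)sin(n'x) dx = ∫_0^π cos(nx)cos(n'x) dx = 0; and by product-to-sum, ∫_0^π sin(nx)cos(n'x) dx = ½∫_0^π [sin((n+n')x) + sin((n−n')x)] dx, which is 0 when n+n' is even and 2n/(n²−n'²) when n+n' is odd (it need not vanish on (0, π)).
  u² squared terms: (-3)²·∫sin(5x)² dx = 9·π/2 = 9*π/2.
  So ∫_0^π u² dx = 9*π/2.
  (u')² squared terms: (-15)²·∫cos(5x)² dx = 225·π/2 = 225*π/2.
  So ∫_0^π (u')² dx = 225*π/2.
||u||_{H^1}^2 = (9*π/2) + (225*π/2) = 117*π.


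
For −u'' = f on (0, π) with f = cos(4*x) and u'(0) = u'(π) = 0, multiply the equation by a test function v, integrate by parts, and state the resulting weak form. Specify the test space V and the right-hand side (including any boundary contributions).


V = H^1(0, π) (no boundary constraint on v; u is determined up to an additive constant); weak form: ∫_0^π u'v' dx = ∫_0^π (cos(4*x)) v dx for all v ∈ V.

Multiply both sides by a test function v and integrate from 0 to π:
  ∫_0^π −u''(x) v(x) dx = ∫_0^π f(x) v(x) dx.
Integrate the LHS by parts once:
  ∫_0^π −u'' v dx = −[u'(x) v(x)]_0^π + ∫_0^π u'(x) v'(x) dx.
Thus ∫_0^π u'(x) v'(x) dx = ∫_0^π f(x) v(x) dx + [u'(x) v(x)]_0^π.
Choose V so that boundary terms are either known or forced to vanish.
u has homogeneous Neumann: u'(0) = u'(π) = 0. So [u' v]_0^π = 0·v(π) − 0·v(0) = 0 for any v; take V = H^1(0, π).
Weak formulation: find u (satisfying any essential BC) such that ∫_0^π u'(x) v'(x) dx = ∫_0^π f v dx for all v ∈ V (homogeneous Neumann, so boundary terms vanish).
Substituting f(x) = cos(4*x), the right-hand side is ∫_0^π (cos(4*x)) v dx.
Compatibility check (pure Neumann): taking v ≡ 1 ∈ V gives 0 = ∫_0^π f dx + (0) − (0), i.e. ∫_0^π f dx must equal u'(0) − u'(π) = 0. Indeed ∫_0^π (cos(4*x)) dx = 0, so the data are compatible. The solution is then unique only up to an additive constant (fix it e.g. by requiring ∫_0^π u dx = 0).


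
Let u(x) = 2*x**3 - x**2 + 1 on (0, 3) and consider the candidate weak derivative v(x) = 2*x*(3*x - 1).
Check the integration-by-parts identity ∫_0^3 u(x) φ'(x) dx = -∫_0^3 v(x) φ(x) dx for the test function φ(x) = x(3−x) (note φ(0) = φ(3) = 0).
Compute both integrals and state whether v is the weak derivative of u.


LHS = -297/5, RHS = -297/5. Yes, v = u' weakly.

u(x) = 2*x**3 - x**2 + 1, classical derivative u'(x) = 6*x**2 - 2*x.
φ(x) = x(3−x), so φ'(x) = 3 - 2*x.
Note φ(0) = φ(3) = 0, so the boundary term u·φ vanishes.
LHS = ∫_0^3 u(x) φ'(x) dx = ∫_0^3 (-4*x^4 + 8*x^3 - 3*x^2 - 2*x + 3) dx. Term by term:
  ∫_0^3 -4*x^4 dx = -972/5;  ∫_0^3 8*x^3 dx = 162;  ∫_0^3 -3*x^2 dx = -27;
  ∫_0^3 -2*x dx = -9;  ∫_0^3 3 dx = 9.
Sum: -972/5 + 162 − 27 − 9 + 9 = -297/5.
So LHS = -297/5.
∫_0^3 v(x) φ(x) dx = ∫_0^3 (-6*x^4 + 20*x^3 - 6*x^2) dx. Term by term:
  ∫_0^3 -6*x^4 dx = -1458/5;  ∫_0^3 20*x^3 dx = 405;  ∫_0^3 -6*x^2 dx = -54.
Sum: -1458/5 + 405 − 54 = 297/5.
So RHS = -∫_0^3 v(x) φ(x) dx = -297/5.
LHS = RHS, so the identity holds for this test φ.
Moreover u is smooth here and v(x) = u'(x) = 6*x**2 - 2*x pointwise, so the identity holds for every test function. Hence v is the weak derivative of u.


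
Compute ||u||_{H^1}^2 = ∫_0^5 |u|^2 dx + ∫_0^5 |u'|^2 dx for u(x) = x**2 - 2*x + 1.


||u||_{H^1}^2 = 875/3

The H^1 norm (squared) on an interval (0, L) is
  ||u||_{H^1}^2 = ∫_0^L u(x)^2 dx + ∫_0^L u'(x)^2 dx.
Compute u'(x) = 2*x - 2.
Then u(x)^2 = x**4 - 4*x**3 + 6*x**2 - 4*x + 1 and u'(x)^2 = 4*x**2 - 8*x + 4.
Integrate each monomial from 0 to 5 using ∫_0^5 c·x^n dx = c·5^(n+1)/(n+1):
  ∫_0^5 u(x)^2 dx = ∫_0^5 (x^4 - 4*x^3 + 6*x^2 - 4*x + 1) dx. Term by term:
    ∫_0^5 x^4 dx = 625;  ∫_0^5 -4*x^3 dx = -625;  ∫_0^5 6*x^2 dx = 250;
    ∫_0^5 -4*x dx = -50;  ∫_0^5 1 dx = 5.
  Sum: 625 − 625 + 250 − 50 + 5 = 205.
  ∫_0^5 u'(x)^2 dx = ∫_0^5 (4*x^2 - 8*x + 4) dx. Term by term:
    ∫_0^5 4*x^2 dx = 500/3;  ∫_0^5 -8*x dx = -100;  ∫_0^5 4 dx = 20.
  Sum: 500/3 − 100 + 20 = 260/3.
Adding: ||u||_{H^1}^2 = 205 + 260/3 = 875/3.


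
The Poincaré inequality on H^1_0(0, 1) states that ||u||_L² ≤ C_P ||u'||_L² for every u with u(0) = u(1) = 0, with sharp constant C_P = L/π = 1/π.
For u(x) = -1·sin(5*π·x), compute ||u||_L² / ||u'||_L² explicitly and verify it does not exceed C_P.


||u||_L² / ||u'||_L² = 1/(5*π) < C_P = 1/π.

u(x) = -1·sin(5*π·x), so u'(x) = -5*π*cos(5*π*x).
Writing u(x) = A·sin(kπx/L) with A = -1 and k = 5, use ∫_0^L sin²(kπx/L) dx = L/2 and ∫_0^L cos²(kπx/L) dx = L/2.
u² = 1·sin²(5*π·x) and (u')² = 25*π^2·cos²(5*π·x), and each of sin², cos² integrates to L/2 = 1/2 over (0, 1).
∫_0^1 u² dx = 1/2, so ||u||_L² = sqrt(2)/2.
∫_0^1 (u')² dx = 25*π^2/2, so ||u'||_L² = 5*sqrt(2)*π/2.
Ratio ||u||_L² / ||u'||_L² = 1/(5*π).
Sharp Poincaré constant on H^1_0(0, 1) is C_P = L/π = 1/π, achieved by sin(π·x).
This is the k = 5 harmonic; the ratio L/(kπ) is strictly less than C_P = L/π, consistent with the sharp inequality ||u||_L² ≤ C_P ||u'||_L².


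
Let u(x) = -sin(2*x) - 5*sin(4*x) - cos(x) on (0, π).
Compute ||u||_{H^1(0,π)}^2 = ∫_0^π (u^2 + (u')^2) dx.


||u||_{H^1(0,π)}^2 = 16 + 216*π

u'(x) = sin(x) - 2*cos(2*x) - 20*cos(4*x).
Expand u² and (u')² and integrate term by term on (0, π), using: for integers n ≥ 1, ∫_0^π sin²(nx) dx = ∫_0^π cos²(nx) dx = π/2; for n ≠ n', ∫_0^π sin(nx)sin(n'x) dx = ∫_0^π cos(nx)cos(n'x) dx = 0; and by product-to-sum, ∫_0^π sin(nx)cos(n'x) dx = ½∫_0^π [sin((n+n')x) + sin((n−n')x)] dx, which is 0 when n+n' is even and 2n/(n²−n'²) when n+n' is odd (it need not vanish on (0, π)).
  u² squared terms: (-1)²·∫cos(x)² dx = 1·π/2 = π/2;  (-1)²·∫sin(2x)² dx = 1·π/2 = π/2;  (-5)²·∫sin(4x)² dx = 25·π/2 = 25*π/2.
  u² cross terms: 2·(-1)·(-1)·∫cos(x)·sin(2x) dx = 2·(4/3) = 8/3;  2·(-1)·(-5)·∫cos(x)·sin(4x) dx = 10·(8/15) = 16/3;  2·(-1)·(-5)·∫sin(2x)·sin(4x) dx = 10·(0) = 0.
  So ∫_0^π u² dx = π/2 + π/2 + 25*π/2 + 8/3 + 16/3 + 0 = 8 + 27*π/2.
  (u')² squared terms: (-20)²·∫cos(4x)² dx = 400·π/2 = 200*π;  (-2)²·∫cos(2x)² dx = 4·π/2 = 2*π;  (1)²·∫sin(x)² dx = 1·π/2 = π/2.
  (u')² cross terms: 2·(-20)·(-2)·∫cos(4x)·cos(2x) dx = 80·(0) = 0;  2·(-20)·(1)·∫cos(4x)·sin(x) dx = -40·(-2/15) = 16/3;  2·(-2)·(1)·∫cos(2x)·sin(x) dx = -4·(-2/3) = 8/3.
  So ∫_0^π (u')² dx = 200*π + 2*π + π/2 + 0 + 16/3 + 8/3 = 8 + 405*π/2.
||u||_{H^1}^2 = (8 + 27*π/2) + (8 + 405*π/2) = 16 + 216*π.


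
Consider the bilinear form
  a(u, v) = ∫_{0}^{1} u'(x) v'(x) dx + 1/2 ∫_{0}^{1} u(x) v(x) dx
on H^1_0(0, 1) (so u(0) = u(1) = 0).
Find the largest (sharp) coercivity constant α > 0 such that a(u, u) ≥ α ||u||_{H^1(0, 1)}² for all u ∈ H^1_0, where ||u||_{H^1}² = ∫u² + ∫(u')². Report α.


α = (1/2 + π^2)/(1 + π^2)

Coercivity of a(·,·) on H^1_0(0, 1) means a(u, u) ≥ α ||u||_{H^1}² for every u ∈ H^1_0.
The interval has length L = 1, and Poincaré/coercivity depend only on L. Here a(u, u) = ∫(u')² + (1/2)·∫u².
Here 0 < c = 1/2 < 1. The condition a(u,u) ≥ α||u||_{H^1}² reads (1−α)∫(u')² ≥ (α−c)∫u². Any admissible α is ≤ 1 (rapidly oscillating u have ∫u²/∫(u')² → 0), and α = 1 would force 0 ≥ (1−c)∫u², impossible since c < 1; so 1−α > 0. By the sharp Poincaré inequality on H^1_0 of an interval of length L, ∫(u')² ≥ (π/L)²∫u² with equality for the first sine mode sin(π(x−x₀)/L) (x₀ the left endpoint), so the inequality holds for all u iff (1−α)(π/L)² ≥ α − c, i.e. α ≤ ((π/L)² + c)/((π/L)² + 1) = (1 + c(L/π)²)/(1 + (L/π)²). With (π/L)² = π^2 and c = 1/2, the largest admissible constant is α = ((π/L)² + c)/((π/L)² + 1).
Simplifying, α = (1/2 + π^2)/(1 + π^2).


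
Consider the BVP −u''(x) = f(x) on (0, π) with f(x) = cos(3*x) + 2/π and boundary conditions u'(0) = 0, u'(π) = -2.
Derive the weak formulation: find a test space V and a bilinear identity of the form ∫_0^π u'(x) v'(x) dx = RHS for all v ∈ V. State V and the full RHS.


V = H^1(0, π) (v unrestricted at boundary; u is determined up to an additive constant); weak form: ∫_0^π u'v' dx = ∫_0^π (cos(3*x) + 2/π) v dx − 2·v(π) for all v ∈ V.

Multiply both sides by a test function v and integrate from 0 to π:
  ∫_0^π −u''(x) v(x) dx = ∫_0^π f(x) v(x) dx.
Integrate the LHS by parts once:
  ∫_0^π −u'' v dx = −[u'(x) v(x)]_0^π + ∫_0^π u'(x) v'(x) dx.
Thus ∫_0^π u'(x) v'(x) dx = ∫_0^π f(x) v(x) dx + [u'(x) v(x)]_0^π.
Choose V so that boundary terms are either known or forced to vanish.
u has inhomogeneous Neumann u'(0) = 0, u'(π) = -2. [u' v]_0^π = (-2)·v(π) − (0)·v(0) = − 2·v(π). Take V = H^1(0, π); boundary term becomes part of RHS.
Weak formulation: find u (satisfying any essential BC) such that ∫_0^π u'(x) v'(x) dx = ∫_0^π f v dx − 2·v(π) for all v ∈ V (Neumann data are natural BCs: they enter the RHS as boundary terms).
Substituting f(x) = cos(3*x) + 2/π, the right-hand side is ∫_0^π (cos(3*x) + 2/π) v dx − 2·v(π).
Compatibility check (pure Neumann): taking v ≡ 1 ∈ V gives 0 = ∫_0^π f dx + (-2) − (0), i.e. ∫_0^π f dx must equal u'(0) − u'(π) = 2. Indeed ∫_0^π (cos(3*x) + 2/π) dx = 2, so the data are compatible. The solution is then unique only up to an additive constant (fix it e.g. by requiring ∫_0^π u dx = 0).


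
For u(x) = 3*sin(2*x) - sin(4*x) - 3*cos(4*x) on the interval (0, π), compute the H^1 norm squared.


||u||_{H^1(0,π)}^2 = 215*π/2

u'(x) = 12*sin(4*x) + 6*cos(2*x) - 4*cos(4*x).
Expand u² and (u')² and integrate term by term on (0, π), using: for integers n ≥ 1, ∫_0^π sin²(nx) dx = ∫_0^π cos²(nx) dx = π/2; for n ≠ n', ∫_0^π sin(nx)sin(n'x) dx = ∫_0^π cos(nx)cos(n'x) dx = 0; and by product-to-sum, ∫_0^π sin(nx)cos(n'x) dx = ½∫_0^π [sin((n+n')x) + sin((n−n')x)] dx, which is 0 when n+n' is even and 2n/(n²−n'²) when n+n' is odd (it need not vanish on (0, π)).
  u² squared terms: (-1)²·∫sin(4x)² dx = 1·π/2 = π/2;  (-3)²·∫cos(4x)² dx = 9·π/2 = 9*π/2;  (3)²·∫sin(2x)² dx = 9·π/2 = 9*π/2.
  u² cross terms: 2·(-1)·(-3)·∫sin(4x)·cos(4x) dx = 6·(0) = 0;  2·(-1)·(3)·∫sin(4x)·sin(2x) dx = -6·(0) = 0;  2·(-3)·(3)·∫cos(4x)·sin(2x) dx = -18·(0) = 0.
  So ∫_0^π u² dx = π/2 + 9*π/2 + 9*π/2 + 0 + 0 + 0 = 19*π/2.
  (u')² squared terms: (-4)²·∫cos(4x)² dx = 16·π/2 = 8*π;  (6)²·∫cos(2x)² dx = 36·π/2 = 18*π;  (12)²·∫sin(4x)² dx = 144·π/2 = 72*π.
  (u')² cross terms: 2·(-4)·(6)·∫cos(4x)·cos(2x) dx = -48·(0) = 0;  2·(-4)·(12)·∫cos(4x)·sin(4x) dx = -96·(0) = 0;  2·(6)·(12)·∫cos(2x)·sin(4x) dx = 144·(0) = 0.
  So ∫_0^π (u')² dx = 8*π + 18*π + 72*π + 0 + 0 + 0 = 98*π.
||u||_{H^1}^2 = (19*π/2) + (98*π) = 215*π/2.


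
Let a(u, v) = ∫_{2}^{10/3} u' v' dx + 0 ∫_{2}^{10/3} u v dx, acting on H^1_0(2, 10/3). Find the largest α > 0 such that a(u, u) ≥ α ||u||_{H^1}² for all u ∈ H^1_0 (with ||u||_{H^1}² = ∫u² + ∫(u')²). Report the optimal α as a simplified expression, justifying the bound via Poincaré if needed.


α = 9*π^2/(16 + 9*π^2)

Coercivity of a(·,·) on H^1_0(2, 10/3) means a(u, u) ≥ α ||u||_{H^1}² for every u ∈ H^1_0.
The interval has length L = 4/3, and Poincaré/coercivity depend only on L. Here a(u, u) = ∫(u')² + (0)·∫u².
Here c = 0, so a(u,u) = ∫(u')² alone. The condition a(u,u) ≥ α||u||_{H^1}² reads (1−α)∫(u')² ≥ (α−c)∫u². Any admissible α is ≤ 1 (rapidly oscillating u have ∫u²/∫(u')² → 0), and α = 1 would force 0 ≥ (1−c)∫u², impossible since c < 1; so 1−α > 0. By the sharp Poincaré inequality on H^1_0 of an interval of length L, ∫(u')² ≥ (π/L)²∫u² with equality for the first sine mode sin(π(x−x₀)/L) (x₀ the left endpoint), so the inequality holds for all u iff (1−α)(π/L)² ≥ α − c, i.e. α ≤ ((π/L)² + c)/((π/L)² + 1) = (1 + c(L/π)²)/(1 + (L/π)²). (Direct route, valid since c ≤ 0: Poincaré gives c∫u² ≥ c(L/π)²∫(u')², so a(u,u) ≥ (1 + c(L/π)²)∫(u')², while ||u||_{H^1}² ≤ (1 + (L/π)²)∫(u')²; dividing yields the same α.) With (π/L)² = 9*π^2/16 and c = 0, the largest admissible constant is α = ((π/L)² + c)/((π/L)² + 1).
Simplifying, α = 9*π^2/(16 + 9*π^2).


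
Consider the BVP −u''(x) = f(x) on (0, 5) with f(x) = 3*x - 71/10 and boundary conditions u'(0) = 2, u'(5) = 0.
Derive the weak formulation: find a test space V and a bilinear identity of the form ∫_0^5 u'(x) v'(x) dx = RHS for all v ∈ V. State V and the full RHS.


V = H^1(0, 5) (v unrestricted at boundary; u is determined up to an additive constant); weak form: ∫_0^5 u'v' dx = ∫_0^5 (3*x - 71/10) v dx − 2·v(0) for all v ∈ V.

Multiply both sides by a test function v and integrate from 0 to 5:
  ∫_0^5 −u''(x) v(x) dx = ∫_0^5 f(x) v(x) dx.
Integrate the LHS by parts once:
  ∫_0^5 −u'' v dx = −[u'(x) v(x)]_0^5 + ∫_0^5 u'(x) v'(x) dx.
Thus ∫_0^5 u'(x) v'(x) dx = ∫_0^5 f(x) v(x) dx + [u'(x) v(x)]_0^5.
Choose V so that boundary terms are either known or forced to vanish.
u has inhomogeneous Neumann u'(0) = 2, u'(5) = 0. [u' v]_0^5 = (0)·v(5) − (2)·v(0) = − 2·v(0). Take V = H^1(0, 5); boundary term becomes part of RHS.
Weak formulation: find u (satisfying any essential BC) such that ∫_0^5 u'(x) v'(x) dx = ∫_0^5 f v dx − 2·v(0) for all v ∈ V (Neumann data are natural BCs: they enter the RHS as boundary terms).
Substituting f(x) = 3*x - 71/10, the right-hand side is ∫_0^5 (3*x - 71/10) v dx − 2·v(0).
Compatibility check (pure Neumann): taking v ≡ 1 ∈ V gives 0 = ∫_0^5 f dx + (0) − (2), i.e. ∫_0^5 f dx must equal u'(0) − u'(5) = 2. Indeed ∫_0^5 (3*x - 71/10) dx = 2, so the data are compatible. The solution is then unique only up to an additive constant (fix it e.g. by requiring ∫_0^5 u dx = 0).


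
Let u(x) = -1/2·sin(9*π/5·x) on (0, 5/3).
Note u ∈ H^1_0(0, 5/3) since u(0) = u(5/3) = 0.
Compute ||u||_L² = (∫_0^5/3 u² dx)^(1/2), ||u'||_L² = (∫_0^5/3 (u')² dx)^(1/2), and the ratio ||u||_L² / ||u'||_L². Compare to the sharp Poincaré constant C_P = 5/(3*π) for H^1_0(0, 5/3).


||u||_L² / ||u'||_L² = 5/(9*π) < C_P = 5/(3*π).

u(x) = -1/2·sin(9*π/5·x), so u'(x) = -9*π*cos(9*π*x/5)/10.
Writing u(x) = A·sin(kπx/L) with A = -1/2 and k = 3, use ∫_0^L sin²(kπx/L) dx = L/2 and ∫_0^L cos²(kπx/L) dx = L/2.
u² = 1/4·sin²(9*π/5·x) and (u')² = 81*π^2/100·cos²(9*π/5·x), and each of sin², cos² integrates to L/2 = 5/6 over (0, 5/3).
∫_0^5/3 u² dx = 5/24, so ||u||_L² = sqrt(30)/12.
∫_0^5/3 (u')² dx = 27*π^2/40, so ||u'||_L² = 3*sqrt(30)*π/20.
Ratio ||u||_L² / ||u'||_L² = 5/(9*π).
Sharp Poincaré constant on H^1_0(0, 5/3) is C_P = L/π = 5/(3*π), achieved by sin(3*π/5·x).
This is the k = 3 harmonic; the ratio L/(kπ) is strictly less than C_P = L/π, consistent with the sharp inequality ||u||_L² ≤ C_P ||u'||_L².


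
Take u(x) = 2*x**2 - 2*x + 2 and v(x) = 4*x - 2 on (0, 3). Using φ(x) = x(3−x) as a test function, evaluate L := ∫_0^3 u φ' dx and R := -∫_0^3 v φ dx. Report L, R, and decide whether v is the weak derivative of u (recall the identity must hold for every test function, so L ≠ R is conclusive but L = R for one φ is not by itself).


LHS = -18, RHS = -18. Yes, v = u' weakly.

u(x) = 2*x**2 - 2*x + 2, classical derivative u'(x) = 4*x - 2.
φ(x) = x(3−x), so φ'(x) = 3 - 2*x.
Note φ(0) = φ(3) = 0, so the boundary term u·φ vanishes.
LHS = ∫_0^3 u(x) φ'(x) dx = ∫_0^3 (-4*x^3 + 10*x^2 - 10*x + 6) dx. Term by term:
  ∫_0^3 -4*x^3 dx = -81;  ∫_0^3 10*x^2 dx = 90;  ∫_0^3 -10*x dx = -45;
  ∫_0^3 6 dx = 18.
Sum: -81 + 90 − 45 + 18 = -18.
So LHS = -18.
∫_0^3 v(x) φ(x) dx = ∫_0^3 (-4*x^3 + 14*x^2 - 6*x) dx. Term by term:
  ∫_0^3 -4*x^3 dx = -81;  ∫_0^3 14*x^2 dx = 126;  ∫_0^3 -6*x dx = -27.
Sum: -81 + 126 − 27 = 18.
So RHS = -∫_0^3 v(x) φ(x) dx = -18.
LHS = RHS, so the identity holds for this test φ.
Moreover u is smooth here and v(x) = u'(x) = 4*x - 2 pointwise, so the identity holds for every test function. Hence v is the weak derivative of u.


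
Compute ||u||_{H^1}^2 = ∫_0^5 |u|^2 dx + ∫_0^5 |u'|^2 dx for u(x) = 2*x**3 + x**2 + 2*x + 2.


||u||_{H^1}^2 = 1901540/21

The H^1 norm (squared) on an interval (0, L) is
  ||u||_{H^1}^2 = ∫_0^L u(x)^2 dx + ∫_0^L u'(x)^2 dx.
Compute u'(x) = 6*x**2 + 2*x + 2.
Then u(x)^2 = 4*x**6 + 4*x**5 + 9*x**4 + 12*x**3 + 8*x**2 + 8*x + 4 and u'(x)^2 = 36*x**4 + 24*x**3 + 28*x**2 + 8*x + 4.
Integrate each monomial from 0 to 5 using ∫_0^5 c·x^n dx = c·5^(n+1)/(n+1):
  ∫_0^5 u(x)^2 dx = ∫_0^5 (4*x^6 + 4*x^5 + 9*x^4 + 12*x^3 + 8*x^2 + 8*x + 4) dx. Term by term:
    ∫_0^5 4*x^6 dx = 312500/7;  ∫_0^5 4*x^5 dx = 31250/3;  ∫_0^5 9*x^4 dx = 5625;
    ∫_0^5 12*x^3 dx = 1875;  ∫_0^5 8*x^2 dx = 1000/3;  ∫_0^5 8*x dx = 100;
    ∫_0^5 4 dx = 20.
  Sum: 312500/7 + 31250/3 + 5625 + 1875 + 1000/3 + 100 + 20 = 441090/7.
  ∫_0^5 u'(x)^2 dx = ∫_0^5 (36*x^4 + 24*x^3 + 28*x^2 + 8*x + 4) dx. Term by term:
    ∫_0^5 36*x^4 dx = 22500;  ∫_0^5 24*x^3 dx = 3750;  ∫_0^5 28*x^2 dx = 3500/3;
    ∫_0^5 8*x dx = 100;  ∫_0^5 4 dx = 20.
  Sum: 22500 + 3750 + 3500/3 + 100 + 20 = 82610/3.
Adding: ||u||_{H^1}^2 = 441090/7 + 82610/3 = 1901540/21.


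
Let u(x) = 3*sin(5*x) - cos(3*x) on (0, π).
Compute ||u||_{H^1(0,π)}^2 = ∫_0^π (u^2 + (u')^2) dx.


||u||_{H^1(0,π)}^2 = 122*π

u'(x) = 3*sin(3*x) + 15*cos(5*x).
Expand u² and (u')² and integrate term by term on (0, π), using: for integers n ≥ 1, ∫_0^π sin²(nx) dx = ∫_0^π cos²(nx) dx = π/2; for n ≠ n', ∫_0^π sin(nx)sin(n'x) dx = ∫_0^π cos(nx)cos(n'x) dx = 0; and by product-to-sum, ∫_0^π sin(nx)cos(n'x) dx = ½∫_0^π [sin((n+n')x) + sin((n−n')x)] dx, which is 0 when n+n' is even and 2n/(n²−n'²) when n+n' is odd (it need not vanish on (0, π)).
  u² squared terms: (-1)²·∫cos(3x)² dx = 1·π/2 = π/2;  (3)²·∫sin(5x)² dx = 9·π/2 = 9*π/2.
  u² cross terms: 2·(-1)·(3)·∫cos(3x)·sin(5x) dx = -6·(0) = 0.
  So ∫_0^π u² dx = π/2 + 9*π/2 + 0 = 5*π.
  (u')² squared terms: (3)²·∫sin(3x)² dx = 9·π/2 = 9*π/2;  (15)²·∫cos(5x)² dx = 225·π/2 = 225*π/2.
  (u')² cross terms: 2·(3)·(15)·∫sin(3x)·cos(5x) dx = 90·(0) = 0.
  So ∫_0^π (u')² dx = 9*π/2 + 225*π/2 + 0 = 117*π.
||u||_{H^1}^2 = (5*π) + (117*π) = 122*π.


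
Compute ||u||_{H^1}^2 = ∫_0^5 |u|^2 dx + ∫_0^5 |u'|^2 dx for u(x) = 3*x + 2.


||u||_{H^1}^2 = 590

The H^1 norm (squared) on an interval (0, L) is
  ||u||_{H^1}^2 = ∫_0^L u(x)^2 dx + ∫_0^L u'(x)^2 dx.
Compute u'(x) = 3.
Then u(x)^2 = 9*x**2 + 12*x + 4 and u'(x)^2 = 9.
Integrate each monomial from 0 to 5 using ∫_0^5 c·x^n dx = c·5^(n+1)/(n+1):
  ∫_0^5 u(x)^2 dx = ∫_0^5 (9*x^2 + 12*x + 4) dx. Term by term:
    ∫_0^5 9*x^2 dx = 375;  ∫_0^5 12*x dx = 150;  ∫_0^5 4 dx = 20.
  Sum: 375 + 150 + 20 = 545.
  ∫_0^5 u'(x)^2 dx = ∫_0^5 (9) dx. Term by term:
    ∫_0^5 9 dx = 45.
Adding: ||u||_{H^1}^2 = 545 + 45 = 590.


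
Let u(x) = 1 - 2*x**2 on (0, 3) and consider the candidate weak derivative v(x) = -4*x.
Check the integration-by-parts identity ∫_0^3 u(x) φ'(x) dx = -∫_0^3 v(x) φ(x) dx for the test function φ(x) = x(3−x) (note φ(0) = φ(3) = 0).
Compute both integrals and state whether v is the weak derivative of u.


LHS = 27, RHS = 27. Yes, v = u' weakly.

u(x) = 1 - 2*x**2, classical derivative u'(x) = -4*x.
φ(x) = x(3−x), so φ'(x) = 3 - 2*x.
Note φ(0) = φ(3) = 0, so the boundary term u·φ vanishes.
LHS = ∫_0^3 u(x) φ'(x) dx = ∫_0^3 (4*x^3 - 6*x^2 - 2*x + 3) dx. Term by term:
  ∫_0^3 4*x^3 dx = 81;  ∫_0^3 -6*x^2 dx = -54;  ∫_0^3 -2*x dx = -9;
  ∫_0^3 3 dx = 9.
Sum: 81 − 54 − 9 + 9 = 27.
So LHS = 27.
∫_0^3 v(x) φ(x) dx = ∫_0^3 (4*x^3 - 12*x^2) dx. Term by term:
  ∫_0^3 4*x^3 dx = 81;  ∫_0^3 -12*x^2 dx = -108.
Sum: 81 − 108 = -27.
So RHS = -∫_0^3 v(x) φ(x) dx = 27.
LHS = RHS, so the identity holds for this test φ.
Moreover u is smooth here and v(x) = u'(x) = -4*x pointwise, so the identity holds for every test function. Hence v is the weak derivative of u.
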